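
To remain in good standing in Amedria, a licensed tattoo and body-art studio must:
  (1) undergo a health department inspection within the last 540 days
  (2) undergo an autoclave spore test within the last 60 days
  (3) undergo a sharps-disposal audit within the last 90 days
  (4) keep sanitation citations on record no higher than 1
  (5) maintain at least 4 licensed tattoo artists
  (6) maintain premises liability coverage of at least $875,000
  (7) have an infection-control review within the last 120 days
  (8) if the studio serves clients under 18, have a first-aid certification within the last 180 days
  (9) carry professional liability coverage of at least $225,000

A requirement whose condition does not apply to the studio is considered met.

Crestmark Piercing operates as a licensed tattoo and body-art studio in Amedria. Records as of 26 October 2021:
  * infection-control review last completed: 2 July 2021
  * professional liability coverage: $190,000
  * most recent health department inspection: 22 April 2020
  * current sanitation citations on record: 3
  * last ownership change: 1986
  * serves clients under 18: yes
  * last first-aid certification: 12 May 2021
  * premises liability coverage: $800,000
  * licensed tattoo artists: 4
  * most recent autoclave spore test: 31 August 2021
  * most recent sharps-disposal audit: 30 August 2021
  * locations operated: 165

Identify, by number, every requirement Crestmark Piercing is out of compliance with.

1. health department inspection 552 days ago vs limit 540 → not met
2. autoclave spore test 56 days ago vs limit 60 → met
3. sharps-disposal audit 57 days ago vs limit 90 → met
4. sanitation citations on record 3 > 1 → not met
5. licensed tattoo artists 4 ≥ 4 → met
6. premises liability coverage $800,000 < $875,000 → not met
7. infection-control review 116 days ago vs limit 120 → met
8. condition 'serves clients under 18' holds; first-aid certification 167 days ago vs limit 180 → met
9. professional liability coverage $190,000 < $225,000 → not met
Not met: 1, 4, 6, 9

1, 4, 6, 9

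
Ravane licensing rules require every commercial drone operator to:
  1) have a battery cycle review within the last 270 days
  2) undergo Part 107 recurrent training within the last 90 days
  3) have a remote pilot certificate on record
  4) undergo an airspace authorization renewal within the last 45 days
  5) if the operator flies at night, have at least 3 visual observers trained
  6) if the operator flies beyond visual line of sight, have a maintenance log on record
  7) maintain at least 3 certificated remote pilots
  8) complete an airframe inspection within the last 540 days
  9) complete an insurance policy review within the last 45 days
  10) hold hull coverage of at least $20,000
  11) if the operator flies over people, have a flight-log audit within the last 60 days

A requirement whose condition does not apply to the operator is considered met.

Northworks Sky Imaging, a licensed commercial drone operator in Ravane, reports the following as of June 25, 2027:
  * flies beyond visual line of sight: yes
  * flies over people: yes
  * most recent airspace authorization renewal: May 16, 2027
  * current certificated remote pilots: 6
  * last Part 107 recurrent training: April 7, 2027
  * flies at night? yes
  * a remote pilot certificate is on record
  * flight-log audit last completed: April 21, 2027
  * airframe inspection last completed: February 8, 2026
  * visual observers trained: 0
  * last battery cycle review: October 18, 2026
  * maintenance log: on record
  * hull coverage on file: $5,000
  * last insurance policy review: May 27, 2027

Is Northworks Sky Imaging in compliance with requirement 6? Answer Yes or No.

Yes

6. condition 'flies beyond visual line of sight' holds; maintenance log present → met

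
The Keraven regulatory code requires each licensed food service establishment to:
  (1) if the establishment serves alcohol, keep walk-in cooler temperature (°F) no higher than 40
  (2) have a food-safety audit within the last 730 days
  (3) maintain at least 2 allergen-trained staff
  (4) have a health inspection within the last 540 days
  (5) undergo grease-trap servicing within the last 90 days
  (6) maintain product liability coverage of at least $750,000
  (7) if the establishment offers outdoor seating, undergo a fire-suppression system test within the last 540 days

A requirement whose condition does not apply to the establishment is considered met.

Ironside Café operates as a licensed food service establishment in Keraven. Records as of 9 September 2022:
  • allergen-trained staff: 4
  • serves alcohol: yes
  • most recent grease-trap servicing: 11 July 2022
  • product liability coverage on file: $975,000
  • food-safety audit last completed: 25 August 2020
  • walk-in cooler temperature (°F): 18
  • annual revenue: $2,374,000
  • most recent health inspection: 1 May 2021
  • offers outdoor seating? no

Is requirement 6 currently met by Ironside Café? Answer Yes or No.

Yes

6. product liability coverage $975,000 ≥ $750,000 → met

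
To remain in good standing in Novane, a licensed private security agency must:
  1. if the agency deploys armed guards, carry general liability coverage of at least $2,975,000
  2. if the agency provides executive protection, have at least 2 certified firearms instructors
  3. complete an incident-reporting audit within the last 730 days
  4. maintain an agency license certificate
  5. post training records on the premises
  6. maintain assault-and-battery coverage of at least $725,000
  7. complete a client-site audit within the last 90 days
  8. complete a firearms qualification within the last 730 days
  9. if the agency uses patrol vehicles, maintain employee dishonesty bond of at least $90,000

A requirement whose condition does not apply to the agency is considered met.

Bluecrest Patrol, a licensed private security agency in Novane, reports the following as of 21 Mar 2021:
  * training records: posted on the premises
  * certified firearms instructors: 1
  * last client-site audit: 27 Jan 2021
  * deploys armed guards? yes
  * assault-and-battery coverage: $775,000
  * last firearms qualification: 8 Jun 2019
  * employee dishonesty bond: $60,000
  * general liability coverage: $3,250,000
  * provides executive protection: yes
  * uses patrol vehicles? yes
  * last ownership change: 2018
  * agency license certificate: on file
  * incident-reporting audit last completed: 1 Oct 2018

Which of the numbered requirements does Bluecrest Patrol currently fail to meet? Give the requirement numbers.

1. condition 'deploys armed guards' holds; general liability coverage $3,250,000 ≥ $2,975,000 → met
2. condition 'provides executive protection' holds; certified firearms instructors 1 < 2 → not met
3. incident-reporting audit 902 days ago vs limit 730 → not met
4. agency license certificate present → met
5. training records present → met
6. assault-and-battery coverage $775,000 ≥ $725,000 → met
7. client-site audit 53 days ago vs limit 90 → met
8. firearms qualification 652 days ago vs limit 730 → met
9. condition 'uses patrol vehicles' holds; employee dishonesty bond $60,000 < $90,000 → not met
Not met: 2, 3, 9

2, 3, 9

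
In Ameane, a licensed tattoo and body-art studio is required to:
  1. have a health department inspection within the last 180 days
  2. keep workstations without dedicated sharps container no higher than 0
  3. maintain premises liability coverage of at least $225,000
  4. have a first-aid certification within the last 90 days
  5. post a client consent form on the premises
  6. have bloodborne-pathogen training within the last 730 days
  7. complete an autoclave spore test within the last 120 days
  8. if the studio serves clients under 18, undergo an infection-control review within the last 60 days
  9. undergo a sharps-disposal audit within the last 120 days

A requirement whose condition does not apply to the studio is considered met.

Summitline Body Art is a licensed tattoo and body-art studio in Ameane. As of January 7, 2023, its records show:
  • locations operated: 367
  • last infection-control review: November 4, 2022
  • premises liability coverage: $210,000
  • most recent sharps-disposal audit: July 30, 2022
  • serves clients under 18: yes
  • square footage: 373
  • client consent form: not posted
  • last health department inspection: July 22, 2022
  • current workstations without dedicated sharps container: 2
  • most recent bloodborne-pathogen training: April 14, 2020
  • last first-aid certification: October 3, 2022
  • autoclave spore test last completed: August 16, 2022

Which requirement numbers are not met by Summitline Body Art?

2, 3, 4, 5, 6, 7, 8, 9

1. health department inspection 169 days ago vs limit 180 → met
2. workstations without dedicated sharps container 2 > 0 → not met
3. premises liability coverage $210,000 < $225,000 → not met
4. first-aid certification 96 days ago vs limit 90 → not met
5. client consent form absent → not met
6. bloodborne-pathogen training 998 days ago vs limit 730 → not met
7. autoclave spore test 144 days ago vs limit 120 → not met
8. condition 'serves clients under 18' holds; infection-control review 64 days ago vs limit 60 → not met
9. sharps-disposal audit 161 days ago vs limit 120 → not met
Not met: 2, 3, 4, 5, 6, 7, 8, 9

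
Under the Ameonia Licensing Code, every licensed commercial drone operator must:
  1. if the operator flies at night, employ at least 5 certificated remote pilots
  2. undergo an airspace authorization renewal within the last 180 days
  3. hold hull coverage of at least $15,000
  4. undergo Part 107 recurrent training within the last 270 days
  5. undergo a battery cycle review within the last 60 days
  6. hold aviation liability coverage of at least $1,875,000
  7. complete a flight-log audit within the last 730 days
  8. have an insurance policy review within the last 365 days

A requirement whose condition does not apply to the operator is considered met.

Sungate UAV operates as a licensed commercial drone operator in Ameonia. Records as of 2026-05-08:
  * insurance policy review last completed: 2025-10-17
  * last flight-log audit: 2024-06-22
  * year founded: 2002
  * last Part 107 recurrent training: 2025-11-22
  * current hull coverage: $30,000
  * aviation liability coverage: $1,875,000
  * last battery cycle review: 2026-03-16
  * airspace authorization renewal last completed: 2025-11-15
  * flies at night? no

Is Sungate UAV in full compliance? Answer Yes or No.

Yes

1. condition 'flies at night' does not hold → requirement n/a → met
2. airspace authorization renewal 174 days ago vs limit 180 → met
3. hull coverage $30,000 ≥ $15,000 → met
4. Part 107 recurrent training 167 days ago vs limit 270 → met
5. battery cycle review 53 days ago vs limit 60 → met
6. aviation liability coverage $1,875,000 ≥ $1,875,000 → met
7. flight-log audit 685 days ago vs limit 730 → met
8. insurance policy review 203 days ago vs limit 365 → met
All met.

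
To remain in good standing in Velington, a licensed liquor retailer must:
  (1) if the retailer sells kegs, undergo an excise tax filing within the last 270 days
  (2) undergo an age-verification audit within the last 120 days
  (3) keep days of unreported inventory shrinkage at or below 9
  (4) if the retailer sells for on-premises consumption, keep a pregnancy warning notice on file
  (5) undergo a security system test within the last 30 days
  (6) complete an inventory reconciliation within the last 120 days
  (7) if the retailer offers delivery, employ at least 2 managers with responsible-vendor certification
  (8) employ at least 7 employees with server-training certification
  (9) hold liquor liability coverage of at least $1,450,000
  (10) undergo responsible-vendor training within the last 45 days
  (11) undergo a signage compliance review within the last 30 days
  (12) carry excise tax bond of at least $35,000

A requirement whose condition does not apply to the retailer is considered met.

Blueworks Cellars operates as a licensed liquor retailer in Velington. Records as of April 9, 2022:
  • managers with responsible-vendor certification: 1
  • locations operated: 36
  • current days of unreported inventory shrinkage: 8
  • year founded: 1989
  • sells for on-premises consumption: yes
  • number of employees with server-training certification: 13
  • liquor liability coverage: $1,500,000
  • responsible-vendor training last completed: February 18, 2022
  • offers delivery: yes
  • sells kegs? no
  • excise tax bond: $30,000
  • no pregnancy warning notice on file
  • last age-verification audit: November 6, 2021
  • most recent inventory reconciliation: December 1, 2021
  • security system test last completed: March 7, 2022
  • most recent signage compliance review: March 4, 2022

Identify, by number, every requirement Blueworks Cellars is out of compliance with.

1. condition 'sells kegs' does not hold → requirement n/a → met
2. age-verification audit 154 days ago vs limit 120 → not met
3. days of unreported inventory shrinkage 8 ≤ 9 → met
4. condition 'sells for on-premises consumption' holds; pregnancy warning notice absent → not met
5. security system test 33 days ago vs limit 30 → not met
6. inventory reconciliation 129 days ago vs limit 120 → not met
7. condition 'offers delivery' holds; managers with responsible-vendor certification 1 < 2 → not met
8. employees with server-training certification 13 ≥ 7 → met
9. liquor liability coverage $1,500,000 ≥ $1,450,000 → met
10. responsible-vendor training 50 days ago vs limit 45 → not met
11. signage compliance review 36 days ago vs limit 30 → not met
12. excise tax bond $30,000 < $35,000 → not met
Not met: 2, 4, 5, 6, 7, 10, 11, 12

2, 4, 5, 6, 7, 10, 11, 12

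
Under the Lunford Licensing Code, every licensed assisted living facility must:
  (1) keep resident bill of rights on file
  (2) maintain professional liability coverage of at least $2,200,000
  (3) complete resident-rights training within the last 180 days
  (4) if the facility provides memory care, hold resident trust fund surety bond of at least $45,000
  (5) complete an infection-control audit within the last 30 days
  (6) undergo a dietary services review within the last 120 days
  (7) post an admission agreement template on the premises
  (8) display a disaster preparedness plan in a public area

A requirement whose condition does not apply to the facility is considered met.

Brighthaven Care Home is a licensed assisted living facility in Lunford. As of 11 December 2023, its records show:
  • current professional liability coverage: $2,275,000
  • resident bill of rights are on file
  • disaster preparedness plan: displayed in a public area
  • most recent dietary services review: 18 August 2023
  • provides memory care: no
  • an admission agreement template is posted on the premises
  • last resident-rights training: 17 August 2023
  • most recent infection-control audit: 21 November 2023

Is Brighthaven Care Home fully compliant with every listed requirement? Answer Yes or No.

Yes

1. resident bill of rights present → met
2. professional liability coverage $2,275,000 ≥ $2,200,000 → met
3. resident-rights training 116 days ago vs limit 180 → met
4. condition 'provides memory care' does not hold → requirement n/a → met
5. infection-control audit 20 days ago vs limit 30 → met
6. dietary services review 115 days ago vs limit 120 → met
7. admission agreement template present → met
8. disaster preparedness plan present → met
All met.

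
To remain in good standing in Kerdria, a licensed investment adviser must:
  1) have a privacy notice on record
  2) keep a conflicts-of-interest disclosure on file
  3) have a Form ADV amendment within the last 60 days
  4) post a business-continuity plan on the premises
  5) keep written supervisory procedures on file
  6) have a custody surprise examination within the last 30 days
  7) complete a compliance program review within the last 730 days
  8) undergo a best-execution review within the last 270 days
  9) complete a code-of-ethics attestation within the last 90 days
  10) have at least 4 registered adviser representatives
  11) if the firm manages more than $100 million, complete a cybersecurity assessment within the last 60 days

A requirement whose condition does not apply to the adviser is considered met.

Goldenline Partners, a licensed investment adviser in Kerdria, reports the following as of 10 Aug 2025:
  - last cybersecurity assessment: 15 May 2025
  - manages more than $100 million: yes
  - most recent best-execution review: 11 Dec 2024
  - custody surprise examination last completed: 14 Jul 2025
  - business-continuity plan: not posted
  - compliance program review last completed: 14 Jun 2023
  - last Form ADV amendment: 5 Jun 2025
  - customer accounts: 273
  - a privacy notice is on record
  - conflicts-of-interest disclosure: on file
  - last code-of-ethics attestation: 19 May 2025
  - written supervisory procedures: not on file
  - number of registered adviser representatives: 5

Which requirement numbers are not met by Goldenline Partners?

3, 4, 5, 7, 11

1. privacy notice present → met
2. conflicts-of-interest disclosure present → met
3. Form ADV amendment 66 days ago vs limit 60 → not met
4. business-continuity plan absent → not met
5. written supervisory procedures absent → not met
6. custody surprise examination 27 days ago vs limit 30 → met
7. compliance program review 788 days ago vs limit 730 → not met
8. best-execution review 242 days ago vs limit 270 → met
9. code-of-ethics attestation 83 days ago vs limit 90 → met
10. registered adviser representatives 5 ≥ 4 → met
11. condition 'manages more than $100 million' holds; cybersecurity assessment 87 days ago vs limit 60 → not met
Not met: 3, 4, 5, 7, 11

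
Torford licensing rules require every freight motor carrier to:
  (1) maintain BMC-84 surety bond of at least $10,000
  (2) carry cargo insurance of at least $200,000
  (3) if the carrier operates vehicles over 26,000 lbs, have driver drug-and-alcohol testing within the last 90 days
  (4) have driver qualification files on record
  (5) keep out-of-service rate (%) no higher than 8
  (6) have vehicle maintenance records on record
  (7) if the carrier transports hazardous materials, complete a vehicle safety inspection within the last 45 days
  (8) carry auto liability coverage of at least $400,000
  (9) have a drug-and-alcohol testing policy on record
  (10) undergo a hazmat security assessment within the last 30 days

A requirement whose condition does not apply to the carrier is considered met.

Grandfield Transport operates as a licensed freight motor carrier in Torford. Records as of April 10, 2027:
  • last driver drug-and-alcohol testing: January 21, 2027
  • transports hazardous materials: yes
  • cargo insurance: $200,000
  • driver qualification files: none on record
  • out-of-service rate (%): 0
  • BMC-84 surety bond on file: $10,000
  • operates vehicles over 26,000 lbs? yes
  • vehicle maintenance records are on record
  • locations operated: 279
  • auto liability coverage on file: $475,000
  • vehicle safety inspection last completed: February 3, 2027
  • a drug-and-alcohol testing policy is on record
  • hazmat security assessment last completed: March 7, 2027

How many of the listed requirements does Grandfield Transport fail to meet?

1. BMC-84 surety bond $10,000 ≥ $10,000 → met
2. cargo insurance $200,000 ≥ $200,000 → met
3. condition 'operates vehicles over 26,000 lbs' holds; driver drug-and-alcohol testing 79 days ago vs limit 90 → met
4. driver qualification files absent → not met
5. out-of-service rate (%) 0 ≤ 8 → met
6. vehicle maintenance records present → met
7. condition 'transports hazardous materials' holds; vehicle safety inspection 66 days ago vs limit 45 → not met
8. auto liability coverage $475,000 ≥ $400,000 → met
9. drug-and-alcohol testing policy present → met
10. hazmat security assessment 34 days ago vs limit 30 → not met
Not met: 3 of 10

3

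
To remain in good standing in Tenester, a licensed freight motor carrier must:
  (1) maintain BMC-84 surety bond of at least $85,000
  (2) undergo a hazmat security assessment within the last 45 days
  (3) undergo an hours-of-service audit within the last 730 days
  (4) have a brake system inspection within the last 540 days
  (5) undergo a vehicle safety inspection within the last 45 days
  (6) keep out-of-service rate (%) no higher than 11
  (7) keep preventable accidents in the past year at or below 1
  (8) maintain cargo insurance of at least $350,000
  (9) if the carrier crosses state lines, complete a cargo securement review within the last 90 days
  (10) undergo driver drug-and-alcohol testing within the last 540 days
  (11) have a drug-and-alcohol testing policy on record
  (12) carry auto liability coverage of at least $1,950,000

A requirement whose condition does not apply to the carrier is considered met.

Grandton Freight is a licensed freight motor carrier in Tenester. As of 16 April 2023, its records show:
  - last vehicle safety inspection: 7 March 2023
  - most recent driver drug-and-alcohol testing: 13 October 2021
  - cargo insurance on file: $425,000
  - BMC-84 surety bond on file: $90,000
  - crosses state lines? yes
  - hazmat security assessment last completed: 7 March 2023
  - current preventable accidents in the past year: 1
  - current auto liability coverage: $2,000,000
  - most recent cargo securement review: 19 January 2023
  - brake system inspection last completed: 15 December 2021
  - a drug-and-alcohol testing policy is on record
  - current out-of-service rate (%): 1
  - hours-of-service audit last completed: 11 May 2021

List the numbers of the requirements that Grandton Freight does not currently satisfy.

10

1. BMC-84 surety bond $90,000 ≥ $85,000 → met
2. hazmat security assessment 40 days ago vs limit 45 → met
3. hours-of-service audit 705 days ago vs limit 730 → met
4. brake system inspection 487 days ago vs limit 540 → met
5. vehicle safety inspection 40 days ago vs limit 45 → met
6. out-of-service rate (%) 1 ≤ 11 → met
7. preventable accidents in the past year 1 ≤ 1 → met
8. cargo insurance $425,000 ≥ $350,000 → met
9. condition 'crosses state lines' holds; cargo securement review 87 days ago vs limit 90 → met
10. driver drug-and-alcohol testing 550 days ago vs limit 540 → not met
11. drug-and-alcohol testing policy present → met
12. auto liability coverage $2,000,000 ≥ $1,950,000 → met
Not met: 10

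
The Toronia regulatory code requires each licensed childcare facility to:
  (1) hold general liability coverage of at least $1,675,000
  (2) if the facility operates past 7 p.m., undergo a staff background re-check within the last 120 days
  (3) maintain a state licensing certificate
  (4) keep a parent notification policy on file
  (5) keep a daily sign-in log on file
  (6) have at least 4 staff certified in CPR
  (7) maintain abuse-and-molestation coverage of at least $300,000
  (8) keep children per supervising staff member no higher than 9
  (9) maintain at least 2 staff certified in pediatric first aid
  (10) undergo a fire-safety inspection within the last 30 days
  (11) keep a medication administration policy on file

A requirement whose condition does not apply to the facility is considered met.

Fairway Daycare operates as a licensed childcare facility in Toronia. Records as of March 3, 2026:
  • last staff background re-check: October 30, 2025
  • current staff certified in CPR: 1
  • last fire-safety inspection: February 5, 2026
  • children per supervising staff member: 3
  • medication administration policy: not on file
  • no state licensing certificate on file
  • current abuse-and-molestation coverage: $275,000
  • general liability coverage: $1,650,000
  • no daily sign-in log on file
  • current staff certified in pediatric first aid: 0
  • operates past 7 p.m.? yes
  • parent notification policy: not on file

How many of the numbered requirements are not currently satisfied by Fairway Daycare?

1. general liability coverage $1,650,000 < $1,675,000 → not met
2. condition 'operates past 7 p.m.' holds; staff background re-check 124 days ago vs limit 120 → not met
3. state licensing certificate absent → not met
4. parent notification policy absent → not met
5. daily sign-in log absent → not met
6. staff certified in CPR 1 < 4 → not met
7. abuse-and-molestation coverage $275,000 < $300,000 → not met
8. children per supervising staff member 3 ≤ 9 → met
9. staff certified in pediatric first aid 0 < 2 → not met
10. fire-safety inspection 26 days ago vs limit 30 → met
11. medication administration policy absent → not met
Not met: 9 of 11

9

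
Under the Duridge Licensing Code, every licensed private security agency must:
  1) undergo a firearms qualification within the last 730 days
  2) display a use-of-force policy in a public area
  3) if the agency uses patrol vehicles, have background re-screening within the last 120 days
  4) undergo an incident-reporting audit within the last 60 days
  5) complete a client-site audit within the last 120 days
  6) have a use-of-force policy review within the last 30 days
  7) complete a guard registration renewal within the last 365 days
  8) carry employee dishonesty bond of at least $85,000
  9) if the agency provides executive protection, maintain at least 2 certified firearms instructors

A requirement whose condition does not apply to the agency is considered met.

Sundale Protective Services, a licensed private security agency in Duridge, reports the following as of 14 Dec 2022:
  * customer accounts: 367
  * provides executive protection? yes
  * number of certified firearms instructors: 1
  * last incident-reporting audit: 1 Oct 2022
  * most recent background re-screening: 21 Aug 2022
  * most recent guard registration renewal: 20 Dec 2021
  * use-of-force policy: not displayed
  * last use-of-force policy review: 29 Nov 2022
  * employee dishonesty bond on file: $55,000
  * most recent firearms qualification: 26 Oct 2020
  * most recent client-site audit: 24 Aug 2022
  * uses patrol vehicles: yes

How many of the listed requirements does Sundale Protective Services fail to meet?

1. firearms qualification 779 days ago vs limit 730 → not met
2. use-of-force policy absent → not met
3. condition 'uses patrol vehicles' holds; background re-screening 115 days ago vs limit 120 → met
4. incident-reporting audit 74 days ago vs limit 60 → not met
5. client-site audit 112 days ago vs limit 120 → met
6. use-of-force policy review 15 days ago vs limit 30 → met
7. guard registration renewal 359 days ago vs limit 365 → met
8. employee dishonesty bond $55,000 < $85,000 → not met
9. condition 'provides executive protection' holds; certified firearms instructors 1 < 2 → not met
Not met: 5 of 9

5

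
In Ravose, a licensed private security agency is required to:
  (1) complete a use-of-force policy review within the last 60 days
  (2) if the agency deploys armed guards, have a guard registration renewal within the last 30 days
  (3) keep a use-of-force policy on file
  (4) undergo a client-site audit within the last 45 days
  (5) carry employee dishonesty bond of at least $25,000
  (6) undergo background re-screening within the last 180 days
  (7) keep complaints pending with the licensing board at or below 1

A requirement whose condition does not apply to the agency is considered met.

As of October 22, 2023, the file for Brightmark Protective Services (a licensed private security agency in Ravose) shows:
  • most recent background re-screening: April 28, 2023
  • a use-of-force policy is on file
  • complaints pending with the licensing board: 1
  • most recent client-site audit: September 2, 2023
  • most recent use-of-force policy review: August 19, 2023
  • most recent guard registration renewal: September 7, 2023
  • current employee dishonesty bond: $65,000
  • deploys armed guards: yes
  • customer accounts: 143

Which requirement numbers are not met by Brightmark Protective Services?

1. use-of-force policy review 64 days ago vs limit 60 → not met
2. condition 'deploys armed guards' holds; guard registration renewal 45 days ago vs limit 30 → not met
3. use-of-force policy present → met
4. client-site audit 50 days ago vs limit 45 → not met
5. employee dishonesty bond $65,000 ≥ $25,000 → met
6. background re-screening 177 days ago vs limit 180 → met
7. complaints pending with the licensing board 1 ≤ 1 → met
Not met: 1, 2, 4

1, 2, 4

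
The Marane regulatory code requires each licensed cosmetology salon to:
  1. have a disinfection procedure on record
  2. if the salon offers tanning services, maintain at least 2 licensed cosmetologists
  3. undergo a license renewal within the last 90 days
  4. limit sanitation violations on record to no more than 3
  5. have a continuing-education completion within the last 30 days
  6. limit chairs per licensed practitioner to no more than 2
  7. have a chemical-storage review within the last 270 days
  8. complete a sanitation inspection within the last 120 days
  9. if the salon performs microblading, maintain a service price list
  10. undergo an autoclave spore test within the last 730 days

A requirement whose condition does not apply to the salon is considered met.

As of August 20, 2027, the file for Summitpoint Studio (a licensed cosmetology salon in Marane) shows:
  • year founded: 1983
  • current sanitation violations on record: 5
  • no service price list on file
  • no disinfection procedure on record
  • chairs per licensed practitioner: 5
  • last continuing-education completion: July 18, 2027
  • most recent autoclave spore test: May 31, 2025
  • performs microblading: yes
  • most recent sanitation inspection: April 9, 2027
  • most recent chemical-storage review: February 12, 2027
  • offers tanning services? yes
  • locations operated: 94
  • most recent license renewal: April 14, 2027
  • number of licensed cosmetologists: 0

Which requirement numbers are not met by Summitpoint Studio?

1, 2, 3, 4, 5, 6, 8, 9, 10

1. disinfection procedure absent → not met
2. condition 'offers tanning services' holds; licensed cosmetologists 0 < 2 → not met
3. license renewal 128 days ago vs limit 90 → not met
4. sanitation violations on record 5 > 3 → not met
5. continuing-education completion 33 days ago vs limit 30 → not met
6. chairs per licensed practitioner 5 > 2 → not met
7. chemical-storage review 189 days ago vs limit 270 → met
8. sanitation inspection 133 days ago vs limit 120 → not met
9. condition 'performs microblading' holds; service price list absent → not met
10. autoclave spore test 811 days ago vs limit 730 → not met
Not met: 1, 2, 3, 4, 5, 6, 8, 9, 10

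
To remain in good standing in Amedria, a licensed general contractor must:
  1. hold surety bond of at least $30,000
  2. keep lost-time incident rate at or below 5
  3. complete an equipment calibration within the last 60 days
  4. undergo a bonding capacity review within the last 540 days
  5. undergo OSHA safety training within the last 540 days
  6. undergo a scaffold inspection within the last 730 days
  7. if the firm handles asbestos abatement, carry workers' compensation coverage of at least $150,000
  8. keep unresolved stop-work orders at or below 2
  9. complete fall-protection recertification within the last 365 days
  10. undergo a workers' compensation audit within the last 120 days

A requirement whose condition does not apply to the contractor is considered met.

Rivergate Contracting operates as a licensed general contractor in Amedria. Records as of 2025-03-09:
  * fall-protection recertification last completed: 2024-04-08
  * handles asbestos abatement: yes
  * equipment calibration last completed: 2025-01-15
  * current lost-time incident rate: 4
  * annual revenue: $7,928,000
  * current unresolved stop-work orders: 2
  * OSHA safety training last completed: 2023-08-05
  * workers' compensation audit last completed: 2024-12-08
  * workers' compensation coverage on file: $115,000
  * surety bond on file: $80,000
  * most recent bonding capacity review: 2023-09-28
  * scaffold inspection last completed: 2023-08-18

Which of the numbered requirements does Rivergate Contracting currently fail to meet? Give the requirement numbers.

5, 7

1. surety bond $80,000 ≥ $30,000 → met
2. lost-time incident rate 4 ≤ 5 → met
3. equipment calibration 53 days ago vs limit 60 → met
4. bonding capacity review 528 days ago vs limit 540 → met
5. OSHA safety training 582 days ago vs limit 540 → not met
6. scaffold inspection 569 days ago vs limit 730 → met
7. condition 'handles asbestos abatement' holds; workers' compensation coverage $115,000 < $150,000 → not met
8. unresolved stop-work orders 2 ≤ 2 → met
9. fall-protection recertification 335 days ago vs limit 365 → met
10. workers' compensation audit 91 days ago vs limit 120 → met
Not met: 5, 7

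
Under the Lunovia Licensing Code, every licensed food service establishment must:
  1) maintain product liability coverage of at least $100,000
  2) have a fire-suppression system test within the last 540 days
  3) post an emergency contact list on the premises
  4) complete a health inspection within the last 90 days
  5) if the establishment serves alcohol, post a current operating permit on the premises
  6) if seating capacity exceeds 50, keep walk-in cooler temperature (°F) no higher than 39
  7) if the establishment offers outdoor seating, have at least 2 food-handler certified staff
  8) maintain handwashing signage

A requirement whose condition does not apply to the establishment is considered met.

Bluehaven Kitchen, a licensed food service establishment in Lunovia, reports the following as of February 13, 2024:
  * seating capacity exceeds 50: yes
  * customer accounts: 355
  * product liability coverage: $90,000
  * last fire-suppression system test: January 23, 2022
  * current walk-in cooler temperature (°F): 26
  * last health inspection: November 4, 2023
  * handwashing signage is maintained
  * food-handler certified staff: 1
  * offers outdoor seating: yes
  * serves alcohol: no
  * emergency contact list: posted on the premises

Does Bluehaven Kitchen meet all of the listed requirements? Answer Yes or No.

1. product liability coverage $90,000 < $100,000 → not met
2. fire-suppression system test 751 days ago vs limit 540 → not met
3. emergency contact list present → met
4. health inspection 101 days ago vs limit 90 → not met
5. condition 'serves alcohol' does not hold → requirement n/a → met
6. condition 'seating capacity exceeds 50' holds; walk-in cooler temperature (°F) 26 ≤ 39 → met
7. condition 'offers outdoor seating' holds; food-handler certified staff 1 < 2 → not met
8. handwashing signage present → met
Not met: 1, 2, 4, 7

No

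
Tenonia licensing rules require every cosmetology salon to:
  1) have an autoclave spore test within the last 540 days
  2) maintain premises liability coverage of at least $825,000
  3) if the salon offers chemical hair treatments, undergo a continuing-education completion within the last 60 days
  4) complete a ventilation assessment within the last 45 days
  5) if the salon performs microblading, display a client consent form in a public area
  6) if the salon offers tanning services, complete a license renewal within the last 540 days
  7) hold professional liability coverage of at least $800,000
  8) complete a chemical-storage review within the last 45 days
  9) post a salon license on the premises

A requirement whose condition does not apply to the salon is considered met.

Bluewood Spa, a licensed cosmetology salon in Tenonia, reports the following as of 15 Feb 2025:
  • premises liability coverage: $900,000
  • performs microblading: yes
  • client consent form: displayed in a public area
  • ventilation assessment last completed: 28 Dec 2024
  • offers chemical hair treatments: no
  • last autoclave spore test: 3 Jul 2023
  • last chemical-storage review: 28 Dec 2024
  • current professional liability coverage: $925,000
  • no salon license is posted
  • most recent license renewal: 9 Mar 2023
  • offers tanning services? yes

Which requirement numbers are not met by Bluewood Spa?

1, 4, 6, 8, 9

1. autoclave spore test 593 days ago vs limit 540 → not met
2. premises liability coverage $900,000 ≥ $825,000 → met
3. condition 'offers chemical hair treatments' does not hold → requirement n/a → met
4. ventilation assessment 49 days ago vs limit 45 → not met
5. condition 'performs microblading' holds; client consent form present → met
6. condition 'offers tanning services' holds; license renewal 709 days ago vs limit 540 → not met
7. professional liability coverage $925,000 ≥ $800,000 → met
8. chemical-storage review 49 days ago vs limit 45 → not met
9. salon license absent → not met
Not met: 1, 4, 6, 8, 9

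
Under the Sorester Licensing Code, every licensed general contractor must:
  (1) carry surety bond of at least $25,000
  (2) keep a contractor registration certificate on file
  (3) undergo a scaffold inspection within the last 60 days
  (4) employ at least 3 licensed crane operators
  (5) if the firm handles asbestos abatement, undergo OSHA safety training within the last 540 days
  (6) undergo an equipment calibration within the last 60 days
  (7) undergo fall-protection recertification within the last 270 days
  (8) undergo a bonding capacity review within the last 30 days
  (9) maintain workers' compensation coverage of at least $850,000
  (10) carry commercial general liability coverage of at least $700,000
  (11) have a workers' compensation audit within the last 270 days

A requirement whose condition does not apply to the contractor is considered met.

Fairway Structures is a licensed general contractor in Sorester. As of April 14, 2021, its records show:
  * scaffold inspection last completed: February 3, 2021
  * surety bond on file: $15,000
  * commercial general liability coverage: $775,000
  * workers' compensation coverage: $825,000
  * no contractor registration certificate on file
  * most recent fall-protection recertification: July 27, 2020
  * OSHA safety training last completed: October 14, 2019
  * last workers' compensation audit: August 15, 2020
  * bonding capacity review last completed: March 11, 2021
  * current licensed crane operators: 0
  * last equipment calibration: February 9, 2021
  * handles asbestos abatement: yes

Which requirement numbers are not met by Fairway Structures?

1. surety bond $15,000 < $25,000 → not met
2. contractor registration certificate absent → not met
3. scaffold inspection 70 days ago vs limit 60 → not met
4. licensed crane operators 0 < 3 → not met
5. condition 'handles asbestos abatement' holds; OSHA safety training 548 days ago vs limit 540 → not met
6. equipment calibration 64 days ago vs limit 60 → not met
7. fall-protection recertification 261 days ago vs limit 270 → met
8. bonding capacity review 34 days ago vs limit 30 → not met
9. workers' compensation coverage $825,000 < $850,000 → not met
10. commercial general liability coverage $775,000 ≥ $700,000 → met
11. workers' compensation audit 242 days ago vs limit 270 → met
Not met: 1, 2, 3, 4, 5, 6, 8, 9

1, 2, 3, 4, 5, 6, 8, 9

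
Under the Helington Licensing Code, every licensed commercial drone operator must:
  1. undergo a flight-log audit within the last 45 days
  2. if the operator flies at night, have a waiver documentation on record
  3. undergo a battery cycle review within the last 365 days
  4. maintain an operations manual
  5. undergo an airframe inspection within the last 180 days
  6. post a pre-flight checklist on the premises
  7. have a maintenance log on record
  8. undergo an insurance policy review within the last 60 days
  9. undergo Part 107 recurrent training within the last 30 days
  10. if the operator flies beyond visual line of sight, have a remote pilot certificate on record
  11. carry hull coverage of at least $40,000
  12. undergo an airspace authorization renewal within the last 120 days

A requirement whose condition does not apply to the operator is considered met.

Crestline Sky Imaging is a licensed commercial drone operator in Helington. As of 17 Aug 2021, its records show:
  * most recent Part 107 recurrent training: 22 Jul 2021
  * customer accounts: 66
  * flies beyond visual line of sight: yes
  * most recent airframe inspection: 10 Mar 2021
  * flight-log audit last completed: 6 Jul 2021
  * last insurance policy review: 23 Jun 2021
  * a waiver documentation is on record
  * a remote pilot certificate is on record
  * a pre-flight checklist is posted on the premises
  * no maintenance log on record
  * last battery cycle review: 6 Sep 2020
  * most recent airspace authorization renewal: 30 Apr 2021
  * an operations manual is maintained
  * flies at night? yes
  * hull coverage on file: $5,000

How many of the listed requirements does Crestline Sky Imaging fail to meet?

2

1. flight-log audit 42 days ago vs limit 45 → met
2. condition 'flies at night' holds; waiver documentation present → met
3. battery cycle review 345 days ago vs limit 365 → met
4. operations manual present → met
5. airframe inspection 160 days ago vs limit 180 → met
6. pre-flight checklist present → met
7. maintenance log absent → not met
8. insurance policy review 55 days ago vs limit 60 → met
9. Part 107 recurrent training 26 days ago vs limit 30 → met
10. condition 'flies beyond visual line of sight' holds; remote pilot certificate present → met
11. hull coverage $5,000 < $40,000 → not met
12. airspace authorization renewal 109 days ago vs limit 120 → met
Not met: 2 of 12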